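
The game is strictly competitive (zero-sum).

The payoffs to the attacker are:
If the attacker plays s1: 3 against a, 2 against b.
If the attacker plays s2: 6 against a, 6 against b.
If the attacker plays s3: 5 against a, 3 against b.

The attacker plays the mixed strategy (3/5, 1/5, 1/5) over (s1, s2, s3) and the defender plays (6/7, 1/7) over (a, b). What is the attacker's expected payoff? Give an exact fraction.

Against (6/7, 1/7), each row's expected payoff is s1: 20/7; s2: 6; s3: 33/7.
Taking the (3/5, 1/5, 1/5)-weighted average: (3/5)·(20/7) + (1/5)·(6) + (1/5)·(33/7) = 27/7.

27/7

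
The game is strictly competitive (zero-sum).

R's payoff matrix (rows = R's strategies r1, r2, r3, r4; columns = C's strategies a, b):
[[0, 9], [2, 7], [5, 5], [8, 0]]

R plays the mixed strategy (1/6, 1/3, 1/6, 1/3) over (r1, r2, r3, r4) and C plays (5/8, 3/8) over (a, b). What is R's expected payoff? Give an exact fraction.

209/48

Against (5/8, 3/8), each row's expected payoff is r1: 27/8; r2: 31/8; r3: 5; r4: 5.
Taking the (1/6, 1/3, 1/6, 1/3)-weighted average: (1/6)·(27/8) + (1/3)·(31/8) + (1/6)·(5) + (1/3)·(5) = 209/48.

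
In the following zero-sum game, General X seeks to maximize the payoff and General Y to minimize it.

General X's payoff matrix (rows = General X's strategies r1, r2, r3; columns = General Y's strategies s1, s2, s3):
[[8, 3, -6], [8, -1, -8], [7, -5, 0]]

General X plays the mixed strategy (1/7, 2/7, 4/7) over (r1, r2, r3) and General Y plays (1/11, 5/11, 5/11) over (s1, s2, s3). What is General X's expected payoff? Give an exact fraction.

Against (1/11, 5/11, 5/11), each row's expected payoff is r1: -7/11; r2: -37/11; r3: -18/11.
Taking the (1/7, 2/7, 4/7)-weighted average: (1/7)·(-7/11) + (2/7)·(-37/11) + (4/7)·(-18/11) = -153/77.

-153/77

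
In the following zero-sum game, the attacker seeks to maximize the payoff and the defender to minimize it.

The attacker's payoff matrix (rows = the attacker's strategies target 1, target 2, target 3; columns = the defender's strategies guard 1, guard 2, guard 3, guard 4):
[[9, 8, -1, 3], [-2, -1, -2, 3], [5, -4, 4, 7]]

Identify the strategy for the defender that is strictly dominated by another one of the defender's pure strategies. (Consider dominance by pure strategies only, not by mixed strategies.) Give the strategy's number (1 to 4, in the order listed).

The defender prefers columns that give the attacker less. Compare guard 4 with guard 3: -1 < 3, -2 < 3, 4 < 7.
So guard 3 strictly dominates guard 4 for the defender; guard 4 is strictly dominated.

4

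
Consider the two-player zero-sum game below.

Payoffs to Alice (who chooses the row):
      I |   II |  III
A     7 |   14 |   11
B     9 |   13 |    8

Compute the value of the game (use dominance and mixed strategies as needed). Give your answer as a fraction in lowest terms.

Column II is strictly dominated by III for Bob (it gives Alice more in every row).
The remaining 2×2 game on (A, B) × (I, III) has no saddle point. Let Alice play A with probability p; indifference gives 7p + 9(1−p) = 11p + 8(1−p), so p = 1/5.
Similarly Bob's optimal q on I is 3/5, and the value is 7·(3/5) + (11)·(2/5) = 43/5.

43/5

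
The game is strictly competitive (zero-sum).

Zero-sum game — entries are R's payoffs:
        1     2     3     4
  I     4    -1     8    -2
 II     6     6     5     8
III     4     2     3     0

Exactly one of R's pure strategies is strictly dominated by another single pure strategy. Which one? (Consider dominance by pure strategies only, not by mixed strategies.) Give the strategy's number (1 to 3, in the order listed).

Compare III with II: 6 > 4, 6 > 2, 5 > 3, 8 > 0.
So II strictly dominates III for R; III is strictly dominated.

3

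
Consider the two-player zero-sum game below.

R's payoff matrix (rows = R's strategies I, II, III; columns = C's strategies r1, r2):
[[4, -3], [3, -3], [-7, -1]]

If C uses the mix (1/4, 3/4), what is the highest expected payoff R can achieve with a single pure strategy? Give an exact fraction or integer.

I: (4)·(1/4) + (-3)·(3/4) = -5/4.
II: (3)·(1/4) + (-3)·(3/4) = -3/2.
III: (-7)·(1/4) + (-1)·(3/4) = -5/2.
The best pure response is I with expected payoff -5/4.

-5/4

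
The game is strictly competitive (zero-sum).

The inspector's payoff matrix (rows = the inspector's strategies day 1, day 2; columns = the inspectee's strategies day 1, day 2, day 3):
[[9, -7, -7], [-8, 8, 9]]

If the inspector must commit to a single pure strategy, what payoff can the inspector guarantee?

The worst-case payoff for each row is day 1: -7, day 2: -8.
The best of these is -7.

-7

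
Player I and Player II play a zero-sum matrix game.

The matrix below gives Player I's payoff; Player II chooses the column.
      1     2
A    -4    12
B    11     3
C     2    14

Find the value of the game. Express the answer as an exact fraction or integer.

Row A is strictly dominated by row C, so Player I never plays it.
The remaining 2×2 game on (B, C) × (1, 2) has no saddle point. Let Player I play B with probability p; indifference gives 11p + 2(1−p) = 3p + 14(1−p), so p = 3/5.
Similarly Player II's optimal q on 1 is 11/20, and the value is 11·(11/20) + (3)·(9/20) = 37/5.

37/5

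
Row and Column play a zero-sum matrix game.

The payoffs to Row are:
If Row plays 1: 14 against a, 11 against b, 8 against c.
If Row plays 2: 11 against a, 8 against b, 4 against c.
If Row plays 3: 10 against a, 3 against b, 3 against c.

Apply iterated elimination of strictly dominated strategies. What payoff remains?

Row 2 is strictly dominated by row 1 (14>11, 11>8, 8>4); eliminate 2.
Row 3 is strictly dominated by row 1 (14>10, 11>3, 8>3); eliminate 3.
Column b is strictly dominated by c for Column (8<11); eliminate b.
Column a is strictly dominated by c for Column (8<14); eliminate a.
Only (1, c) remains, with payoff 8.

8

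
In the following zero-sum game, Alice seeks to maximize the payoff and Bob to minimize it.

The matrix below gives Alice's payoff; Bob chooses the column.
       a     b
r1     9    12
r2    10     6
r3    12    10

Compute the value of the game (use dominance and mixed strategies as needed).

54/5

Row r2 is strictly dominated by row r3, so Alice never plays it.
The remaining 2×2 game on (r1, r3) × (a, b) has no saddle point. Let Alice play r1 with probability p; indifference gives 9p + 12(1−p) = 12p + 10(1−p), so p = 2/5.
Similarly Bob's optimal q on a is 2/5, and the value is 9·(2/5) + (12)·(3/5) = 54/5.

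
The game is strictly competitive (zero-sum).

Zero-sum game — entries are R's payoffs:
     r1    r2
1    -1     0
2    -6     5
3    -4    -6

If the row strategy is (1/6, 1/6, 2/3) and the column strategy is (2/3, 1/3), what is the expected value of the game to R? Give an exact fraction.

-65/18

Against (2/3, 1/3), each row's expected payoff is 1: -2/3; 2: -7/3; 3: -14/3.
Taking the (1/6, 1/6, 2/3)-weighted average: (1/6)·(-2/3) + (1/6)·(-7/3) + (2/3)·(-14/3) = -65/18.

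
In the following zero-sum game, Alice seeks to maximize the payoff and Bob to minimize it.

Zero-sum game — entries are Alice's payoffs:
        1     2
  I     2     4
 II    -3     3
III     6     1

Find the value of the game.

22/7

Row II is strictly dominated by row I, so Alice never plays it.
The remaining 2×2 game on (I, III) × (1, 2) has no saddle point. Let Alice play I with probability p; indifference gives 2p + 6(1−p) = 4p + (1−p), so p = 5/7.
Similarly Bob's optimal q on 1 is 3/7, and the value is 2·(3/7) + (4)·(4/7) = 22/7.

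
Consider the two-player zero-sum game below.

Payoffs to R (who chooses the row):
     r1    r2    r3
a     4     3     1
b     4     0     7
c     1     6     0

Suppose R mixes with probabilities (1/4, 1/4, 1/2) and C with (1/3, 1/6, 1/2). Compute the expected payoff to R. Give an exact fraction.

59/24

Against (1/3, 1/6, 1/2), each row's expected payoff is a: 7/3; b: 29/6; c: 4/3.
Taking the (1/4, 1/4, 1/2)-weighted average: (1/4)·(7/3) + (1/4)·(29/6) + (1/2)·(4/3) = 59/24.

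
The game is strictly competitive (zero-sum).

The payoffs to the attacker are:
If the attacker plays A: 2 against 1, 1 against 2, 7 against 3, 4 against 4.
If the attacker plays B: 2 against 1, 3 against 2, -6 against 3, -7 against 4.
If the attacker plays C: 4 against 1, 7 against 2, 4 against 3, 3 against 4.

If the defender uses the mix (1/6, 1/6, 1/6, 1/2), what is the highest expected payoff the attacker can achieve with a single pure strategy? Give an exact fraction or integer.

4

A: (2)·(1/6) + (1)·(1/6) + (7)·(1/6) + (4)·(1/2) = 11/3.
B: (2)·(1/6) + (3)·(1/6) + (-6)·(1/6) + (-7)·(1/2) = -11/3.
C: (4)·(1/6) + (7)·(1/6) + (4)·(1/6) + (3)·(1/2) = 4.
The best pure response is C with expected payoff 4.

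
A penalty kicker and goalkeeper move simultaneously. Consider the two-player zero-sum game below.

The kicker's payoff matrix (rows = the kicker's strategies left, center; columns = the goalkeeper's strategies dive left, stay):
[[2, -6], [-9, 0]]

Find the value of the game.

-54/17

Row minima are -6 and -9, so the kicker's maximin is -6; column maxima are 2 and 0, so the goalkeeper's minimax is 0. These differ, so the equilibrium is in mixed strategies.
Let the kicker play left with probability p. The goalkeeper is indifferent when 2p − 9(1−p) = −6p, giving p = 9/17.
Let the goalkeeper play dive left with probability q. The kicker is indifferent when 2q − 6(1−q) = −9q, giving q = 6/17.
The value is 2·(6/17) + (-6)·(11/17) = -54/17.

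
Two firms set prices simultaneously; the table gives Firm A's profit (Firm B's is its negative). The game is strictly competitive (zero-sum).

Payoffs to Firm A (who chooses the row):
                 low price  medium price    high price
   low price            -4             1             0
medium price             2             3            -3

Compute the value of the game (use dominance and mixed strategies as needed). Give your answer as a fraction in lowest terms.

Column medium price is strictly dominated by high price for Firm B (it gives Firm A more in every row).
The remaining 2×2 game on (low price, medium price) × (low price, high price) has no saddle point. Let Firm A play low price with probability p; indifference gives −4p + 2(1−p) = −3(1−p), so p = 5/9.
Similarly Firm B's optimal q on low price is 1/3, and the value is -4·(1/3) + (0)·(2/3) = -4/3.

-4/3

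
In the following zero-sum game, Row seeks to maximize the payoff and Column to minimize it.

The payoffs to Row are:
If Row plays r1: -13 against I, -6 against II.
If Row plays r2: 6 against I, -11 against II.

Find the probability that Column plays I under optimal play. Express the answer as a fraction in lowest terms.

5/24

Row minima are -13 and -11, so Row's maximin is -11; column maxima are 6 and -6, so Column's minimax is -6. These differ, so the equilibrium is in mixed strategies.
Let Column play I with probability q. Row is indifferent when −13q − 6(1−q) = 6q − 11(1−q), giving q = 5/24.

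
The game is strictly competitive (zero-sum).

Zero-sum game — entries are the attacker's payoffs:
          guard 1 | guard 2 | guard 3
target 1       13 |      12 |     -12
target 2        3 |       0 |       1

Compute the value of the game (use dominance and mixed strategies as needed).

12/25

Column guard 1 is strictly dominated by guard 2 for the defender (it gives the attacker more in every row).
The remaining 2×2 game on (target 1, target 2) × (guard 2, guard 3) has no saddle point. Let the attacker play target 1 with probability p; indifference gives 12p = −12p + (1−p), so p = 1/25.
Similarly the defender's optimal q on guard 2 is 13/25, and the value is 12·(13/25) + (-12)·(12/25) = 12/25.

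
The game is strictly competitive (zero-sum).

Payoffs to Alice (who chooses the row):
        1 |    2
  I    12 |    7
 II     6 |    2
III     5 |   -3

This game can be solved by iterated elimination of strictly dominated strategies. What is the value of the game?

7

Column 1 is strictly dominated by 2 for Bob (7<12, 2<6, -3<5); eliminate 1.
Row II is strictly dominated by row I (7>2); eliminate II.
Row III is strictly dominated by row I (7>-3); eliminate III.
Only (I, 2) remains, with payoff 7.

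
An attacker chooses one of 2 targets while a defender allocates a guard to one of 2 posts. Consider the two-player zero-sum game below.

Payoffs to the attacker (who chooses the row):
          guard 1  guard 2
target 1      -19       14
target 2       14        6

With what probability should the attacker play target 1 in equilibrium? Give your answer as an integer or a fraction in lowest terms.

8/41

Row minima are -19 and 6, so the attacker's maximin is 6; column maxima are 14 and 14, so the defender's minimax is 14. These differ, so the equilibrium is in mixed strategies.
Let the attacker play target 1 with probability p. The defender is indifferent when −19p + 14(1−p) = 14p + 6(1−p), giving p = 8/41.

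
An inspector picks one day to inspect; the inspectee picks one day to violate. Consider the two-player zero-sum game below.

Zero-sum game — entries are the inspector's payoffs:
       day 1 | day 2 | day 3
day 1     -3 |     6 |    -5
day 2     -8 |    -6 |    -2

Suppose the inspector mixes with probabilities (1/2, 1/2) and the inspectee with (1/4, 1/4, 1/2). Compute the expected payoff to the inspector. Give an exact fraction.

Against (1/4, 1/4, 1/2), each row's expected payoff is day 1: -7/4; day 2: -9/2.
Taking the (1/2, 1/2)-weighted average: (1/2)·(-7/4) + (1/2)·(-9/2) = -25/8.

-25/8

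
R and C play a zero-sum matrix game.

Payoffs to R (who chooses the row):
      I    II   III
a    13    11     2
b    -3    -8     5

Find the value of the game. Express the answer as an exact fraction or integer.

Column I is strictly dominated by II for C (it gives R more in every row).
The remaining 2×2 game on (a, b) × (II, III) has no saddle point. Let R play a with probability p; indifference gives 11p − 8(1−p) = 2p + 5(1−p), so p = 13/22.
Similarly C's optimal q on II is 3/22, and the value is 11·(3/22) + (2)·(19/22) = 71/22.

71/22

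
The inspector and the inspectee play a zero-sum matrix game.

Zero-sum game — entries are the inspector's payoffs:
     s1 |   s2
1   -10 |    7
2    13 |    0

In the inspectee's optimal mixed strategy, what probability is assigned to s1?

Row minima are -10 and 0, so the inspector's maximin is 0; column maxima are 13 and 7, so the inspectee's minimax is 7. These differ, so the equilibrium is in mixed strategies.
Let the inspectee play s1 with probability q. The inspector is indifferent when −10q + 7(1−q) = 13q, giving q = 7/30.

7/30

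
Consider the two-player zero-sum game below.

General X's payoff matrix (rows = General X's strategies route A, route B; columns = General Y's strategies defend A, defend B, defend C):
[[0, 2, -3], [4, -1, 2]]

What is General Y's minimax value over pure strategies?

The worst case (largest entry) in each column is defend A: 4, defend B: 2, defend C: 2.
The best (smallest) of these is 2.

2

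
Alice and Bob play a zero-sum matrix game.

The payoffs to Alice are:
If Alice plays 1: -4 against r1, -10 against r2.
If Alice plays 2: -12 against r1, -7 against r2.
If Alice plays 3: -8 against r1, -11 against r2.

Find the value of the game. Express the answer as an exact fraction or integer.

-92/11

Row 3 is strictly dominated by row 1, so Alice never plays it.
The remaining 2×2 game on (1, 2) × (r1, r2) has no saddle point. Let Alice play 1 with probability p; indifference gives −4p − 12(1−p) = −10p − 7(1−p), so p = 5/11.
Similarly Bob's optimal q on r1 is 3/11, and the value is -4·(3/11) + (-10)·(8/11) = -92/11.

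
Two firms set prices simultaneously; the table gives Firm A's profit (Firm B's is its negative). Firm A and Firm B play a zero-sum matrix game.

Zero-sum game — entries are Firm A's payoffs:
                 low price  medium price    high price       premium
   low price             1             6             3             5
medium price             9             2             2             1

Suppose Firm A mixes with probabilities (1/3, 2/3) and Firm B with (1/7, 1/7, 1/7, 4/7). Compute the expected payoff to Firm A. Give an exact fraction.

64/21

Against (1/7, 1/7, 1/7, 4/7), each row's expected payoff is low price: 30/7; medium price: 17/7.
Taking the (1/3, 2/3)-weighted average: (1/3)·(30/7) + (2/3)·(17/7) = 64/21.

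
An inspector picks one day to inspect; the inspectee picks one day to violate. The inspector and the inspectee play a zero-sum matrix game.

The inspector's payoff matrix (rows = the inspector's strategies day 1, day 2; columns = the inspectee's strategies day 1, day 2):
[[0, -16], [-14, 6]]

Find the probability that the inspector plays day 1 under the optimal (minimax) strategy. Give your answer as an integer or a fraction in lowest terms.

Row minima are -16 and -14, so the inspector's maximin is -14; column maxima are 0 and 6, so the inspectee's minimax is 0. These differ, so the equilibrium is in mixed strategies.
Let the inspector play day 1 with probability p. The inspectee is indifferent when −14(1−p) = −16p + 6(1−p), giving p = 5/9.

5/9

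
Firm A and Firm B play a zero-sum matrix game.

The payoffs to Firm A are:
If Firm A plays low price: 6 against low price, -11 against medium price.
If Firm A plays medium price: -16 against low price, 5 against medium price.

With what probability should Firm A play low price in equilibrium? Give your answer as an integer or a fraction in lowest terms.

Row minima are -11 and -16, so Firm A's maximin is -11; column maxima are 6 and 5, so Firm B's minimax is 5. These differ, so the equilibrium is in mixed strategies.
Let Firm A play low price with probability p. Firm B is indifferent when 6p − 16(1−p) = −11p + 5(1−p), giving p = 21/38.

21/38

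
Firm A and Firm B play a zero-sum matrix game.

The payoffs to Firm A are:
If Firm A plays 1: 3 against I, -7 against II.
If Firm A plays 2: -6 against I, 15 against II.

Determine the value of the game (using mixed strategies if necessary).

3/31

Row minima are -7 and -6, so Firm A's maximin is -6; column maxima are 3 and 15, so Firm B's minimax is 3. These differ, so the equilibrium is in mixed strategies.
Let Firm A play 1 with probability p. Firm B is indifferent when 3p − 6(1−p) = −7p + 15(1−p), giving p = 21/31.
Let Firm B play I with probability q. Firm A is indifferent when 3q − 7(1−q) = −6q + 15(1−q), giving q = 22/31.
The value is 3·(22/31) + (-7)·(9/31) = 3/31.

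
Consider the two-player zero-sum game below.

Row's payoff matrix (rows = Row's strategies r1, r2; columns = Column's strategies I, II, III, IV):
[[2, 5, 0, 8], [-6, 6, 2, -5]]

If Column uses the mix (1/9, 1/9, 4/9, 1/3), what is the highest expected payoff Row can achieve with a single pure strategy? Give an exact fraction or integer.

r1: (2)·(1/9) + (5)·(1/9) + (0)·(4/9) + (8)·(1/3) = 31/9.
r2: (-6)·(1/9) + (6)·(1/9) + (2)·(4/9) + (-5)·(1/3) = -7/9.
The best pure response is r1 with expected payoff 31/9.

31/9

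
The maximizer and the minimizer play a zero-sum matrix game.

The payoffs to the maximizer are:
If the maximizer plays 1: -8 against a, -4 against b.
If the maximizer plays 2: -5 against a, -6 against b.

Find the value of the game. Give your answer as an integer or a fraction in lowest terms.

-28/5

Row minima are -8 and -6, so the maximizer's maximin is -6; column maxima are -5 and -4, so the minimizer's minimax is -5. These differ, so the equilibrium is in mixed strategies.
Let the maximizer play 1 with probability p. The minimizer is indifferent when −8p − 5(1−p) = −4p − 6(1−p), giving p = 1/5.
Let the minimizer play a with probability q. The maximizer is indifferent when −8q − 4(1−q) = −5q − 6(1−q), giving q = 2/5.
The value is -8·(2/5) + (-4)·(3/5) = -28/5.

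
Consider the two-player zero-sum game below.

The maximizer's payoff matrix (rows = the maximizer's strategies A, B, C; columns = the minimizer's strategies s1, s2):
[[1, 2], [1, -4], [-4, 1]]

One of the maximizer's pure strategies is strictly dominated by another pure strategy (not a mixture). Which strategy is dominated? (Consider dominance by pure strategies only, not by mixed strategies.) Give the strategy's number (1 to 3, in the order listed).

Compare C with A: 1 > -4, 2 > 1.
So A strictly dominates C for the maximizer; C is strictly dominated.

3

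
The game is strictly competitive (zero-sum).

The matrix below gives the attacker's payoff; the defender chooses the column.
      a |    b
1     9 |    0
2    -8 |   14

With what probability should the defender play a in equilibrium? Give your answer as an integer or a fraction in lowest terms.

14/31

Row minima are 0 and -8, so the attacker's maximin is 0; column maxima are 9 and 14, so the defender's minimax is 9. These differ, so the equilibrium is in mixed strategies.
Let the defender play a with probability q. The attacker is indifferent when 9q = −8q + 14(1−q), giving q = 14/31.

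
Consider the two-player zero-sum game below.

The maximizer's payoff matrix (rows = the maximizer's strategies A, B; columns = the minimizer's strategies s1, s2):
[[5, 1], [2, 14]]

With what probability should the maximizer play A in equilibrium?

3/4

Row minima are 1 and 2, so the maximizer's maximin is 2; column maxima are 5 and 14, so the minimizer's minimax is 5. These differ, so the equilibrium is in mixed strategies.
Let the maximizer play A with probability p. The minimizer is indifferent when 5p + 2(1−p) = p + 14(1−p), giving p = 3/4.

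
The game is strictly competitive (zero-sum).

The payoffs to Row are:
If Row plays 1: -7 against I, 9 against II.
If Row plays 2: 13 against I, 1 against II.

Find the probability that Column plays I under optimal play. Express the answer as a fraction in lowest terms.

2/7

Row minima are -7 and 1, so Row's maximin is 1; column maxima are 13 and 9, so Column's minimax is 9. These differ, so the equilibrium is in mixed strategies.
Let Column play I with probability q. Row is indifferent when −7q + 9(1−q) = 13q + (1−q), giving q = 2/7.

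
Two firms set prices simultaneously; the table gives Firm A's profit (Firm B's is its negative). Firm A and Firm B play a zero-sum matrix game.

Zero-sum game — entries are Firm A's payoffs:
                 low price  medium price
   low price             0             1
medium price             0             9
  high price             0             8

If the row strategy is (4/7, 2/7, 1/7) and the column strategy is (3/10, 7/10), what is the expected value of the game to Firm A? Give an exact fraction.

3

Against (3/10, 7/10), each row's expected payoff is low price: 7/10; medium price: 63/10; high price: 28/5.
Taking the (4/7, 2/7, 1/7)-weighted average: (4/7)·(7/10) + (2/7)·(63/10) + (1/7)·(28/5) = 3.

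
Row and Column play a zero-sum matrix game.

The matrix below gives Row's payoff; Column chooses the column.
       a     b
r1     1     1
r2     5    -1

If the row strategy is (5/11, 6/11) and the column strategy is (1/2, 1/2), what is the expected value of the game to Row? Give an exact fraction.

17/11

Against (1/2, 1/2), each row's expected payoff is r1: 1; r2: 2.
Taking the (5/11, 6/11)-weighted average: (5/11)·(1) + (6/11)·(2) = 17/11.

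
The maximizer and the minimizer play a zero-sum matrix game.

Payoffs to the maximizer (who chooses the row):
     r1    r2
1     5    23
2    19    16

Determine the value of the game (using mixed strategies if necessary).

Row minima are 5 and 16, so the maximizer's maximin is 16; column maxima are 19 and 23, so the minimizer's minimax is 19. These differ, so the equilibrium is in mixed strategies.
Let the maximizer play 1 with probability p. The minimizer is indifferent when 5p + 19(1−p) = 23p + 16(1−p), giving p = 1/7.
Let the minimizer play r1 with probability q. The maximizer is indifferent when 5q + 23(1−q) = 19q + 16(1−q), giving q = 1/3.
The value is 5·(1/3) + (23)·(2/3) = 17.

17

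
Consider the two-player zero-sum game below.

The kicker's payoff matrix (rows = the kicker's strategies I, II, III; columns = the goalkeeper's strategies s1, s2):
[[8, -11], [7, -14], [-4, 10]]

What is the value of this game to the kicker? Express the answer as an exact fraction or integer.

Row II is strictly dominated by row I, so the kicker never plays it.
The remaining 2×2 game on (I, III) × (s1, s2) has no saddle point. Let the kicker play I with probability p; indifference gives 8p − 4(1−p) = −11p + 10(1−p), so p = 14/33.
Similarly the goalkeeper's optimal q on s1 is 7/11, and the value is 8·(7/11) + (-11)·(4/11) = 12/11.

12/11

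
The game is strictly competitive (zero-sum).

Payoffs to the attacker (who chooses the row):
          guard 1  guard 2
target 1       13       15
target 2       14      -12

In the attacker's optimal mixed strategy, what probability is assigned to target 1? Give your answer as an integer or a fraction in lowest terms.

13/14

Row minima are 13 and -12, so the attacker's maximin is 13; column maxima are 14 and 15, so the defender's minimax is 14. These differ, so the equilibrium is in mixed strategies.
Let the attacker play target 1 with probability p. The defender is indifferent when 13p + 14(1−p) = 15p − 12(1−p), giving p = 13/14.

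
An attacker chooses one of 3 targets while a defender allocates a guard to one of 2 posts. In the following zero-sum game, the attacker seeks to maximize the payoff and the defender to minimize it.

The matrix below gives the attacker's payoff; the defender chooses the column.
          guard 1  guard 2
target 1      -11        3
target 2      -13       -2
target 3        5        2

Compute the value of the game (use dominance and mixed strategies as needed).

Row target 2 is strictly dominated by row target 1, so the attacker never plays it.
The remaining 2×2 game on (target 1, target 3) × (guard 1, guard 2) has no saddle point. Let the attacker play target 1 with probability p; indifference gives −11p + 5(1−p) = 3p + 2(1−p), so p = 3/17.
Similarly the defender's optimal q on guard 1 is 1/17, and the value is -11·(1/17) + (3)·(16/17) = 37/17.

37/17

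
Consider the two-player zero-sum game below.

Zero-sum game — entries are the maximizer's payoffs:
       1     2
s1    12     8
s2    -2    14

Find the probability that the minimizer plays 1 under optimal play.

Row minima are 8 and -2, so the maximizer's maximin is 8; column maxima are 12 and 14, so the minimizer's minimax is 12. These differ, so the equilibrium is in mixed strategies.
Let the minimizer play 1 with probability q. The maximizer is indifferent when 12q + 8(1−q) = −2q + 14(1−q), giving q = 3/10.

3/10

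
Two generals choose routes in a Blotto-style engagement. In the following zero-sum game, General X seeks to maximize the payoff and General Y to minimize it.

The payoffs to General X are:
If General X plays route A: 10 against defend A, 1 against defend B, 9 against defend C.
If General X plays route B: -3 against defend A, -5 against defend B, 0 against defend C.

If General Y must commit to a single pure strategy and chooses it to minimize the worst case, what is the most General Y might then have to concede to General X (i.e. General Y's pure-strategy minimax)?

The worst case (largest entry) in each column is defend A: 10, defend B: 1, defend C: 9.
The best (smallest) of these is 1.

1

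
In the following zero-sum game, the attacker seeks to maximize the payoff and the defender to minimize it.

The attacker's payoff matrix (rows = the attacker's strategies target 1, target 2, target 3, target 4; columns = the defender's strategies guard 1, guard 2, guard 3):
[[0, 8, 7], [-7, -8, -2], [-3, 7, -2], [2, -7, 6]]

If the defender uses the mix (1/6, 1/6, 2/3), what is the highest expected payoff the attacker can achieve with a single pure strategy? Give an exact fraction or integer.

6

target 1: (0)·(1/6) + (8)·(1/6) + (7)·(2/3) = 6.
target 2: (-7)·(1/6) + (-8)·(1/6) + (-2)·(2/3) = -23/6.
target 3: (-3)·(1/6) + (7)·(1/6) + (-2)·(2/3) = -2/3.
target 4: (2)·(1/6) + (-7)·(1/6) + (6)·(2/3) = 19/6.
The best pure response is target 1 with expected payoff 6.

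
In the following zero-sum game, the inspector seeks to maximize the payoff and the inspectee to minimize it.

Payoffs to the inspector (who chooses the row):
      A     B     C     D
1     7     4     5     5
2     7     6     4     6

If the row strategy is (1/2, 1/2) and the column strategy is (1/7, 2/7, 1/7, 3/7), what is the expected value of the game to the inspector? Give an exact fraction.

38/7

Against (1/7, 2/7, 1/7, 3/7), each row's expected payoff is 1: 5; 2: 41/7.
Taking the (1/2, 1/2)-weighted average: (1/2)·(5) + (1/2)·(41/7) = 38/7.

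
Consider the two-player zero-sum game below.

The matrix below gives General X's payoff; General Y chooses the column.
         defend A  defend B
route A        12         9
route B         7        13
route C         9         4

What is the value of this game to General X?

31/3

Row route C is strictly dominated by row route A, so General X never plays it.
The remaining 2×2 game on (route A, route B) × (defend A, defend B) has no saddle point. Let General X play route A with probability p; indifference gives 12p + 7(1−p) = 9p + 13(1−p), so p = 2/3.
Similarly General Y's optimal q on defend A is 4/9, and the value is 12·(4/9) + (9)·(5/9) = 31/3.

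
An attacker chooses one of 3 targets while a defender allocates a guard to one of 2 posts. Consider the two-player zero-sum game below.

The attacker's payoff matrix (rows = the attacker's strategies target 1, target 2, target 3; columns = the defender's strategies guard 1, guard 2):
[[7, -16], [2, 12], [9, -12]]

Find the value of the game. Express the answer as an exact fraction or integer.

132/31

Row target 1 is strictly dominated by row target 3, so the attacker never plays it.
The remaining 2×2 game on (target 2, target 3) × (guard 1, guard 2) has no saddle point. Let the attacker play target 2 with probability p; indifference gives 2p + 9(1−p) = 12p − 12(1−p), so p = 21/31.
Similarly the defender's optimal q on guard 1 is 24/31, and the value is 2·(24/31) + (12)·(7/31) = 132/31.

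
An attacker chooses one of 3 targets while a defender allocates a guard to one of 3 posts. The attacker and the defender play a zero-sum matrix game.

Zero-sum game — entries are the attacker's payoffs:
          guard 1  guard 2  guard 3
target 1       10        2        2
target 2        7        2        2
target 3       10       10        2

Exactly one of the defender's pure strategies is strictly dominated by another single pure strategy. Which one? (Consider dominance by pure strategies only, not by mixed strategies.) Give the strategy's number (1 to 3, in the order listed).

1

The defender prefers columns that give the attacker less. Compare guard 1 with guard 3: 2 < 10, 2 < 7, 2 < 10.
So guard 3 strictly dominates guard 1 for the defender; guard 1 is strictly dominated.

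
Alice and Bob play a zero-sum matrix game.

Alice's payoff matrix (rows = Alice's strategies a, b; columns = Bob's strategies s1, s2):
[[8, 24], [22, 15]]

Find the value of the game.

408/23

Row minima are 8 and 15, so Alice's maximin is 15; column maxima are 22 and 24, so Bob's minimax is 22. These differ, so the equilibrium is in mixed strategies.
Let Alice play a with probability p. Bob is indifferent when 8p + 22(1−p) = 24p + 15(1−p), giving p = 7/23.
Let Bob play s1 with probability q. Alice is indifferent when 8q + 24(1−q) = 22q + 15(1−q), giving q = 9/23.
The value is 8·(9/23) + (24)·(14/23) = 408/23.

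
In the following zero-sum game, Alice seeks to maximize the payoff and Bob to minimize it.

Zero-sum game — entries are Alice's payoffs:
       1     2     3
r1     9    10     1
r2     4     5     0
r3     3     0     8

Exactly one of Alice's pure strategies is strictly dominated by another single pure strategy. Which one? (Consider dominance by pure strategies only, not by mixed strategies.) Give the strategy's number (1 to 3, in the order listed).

2

Compare r2 with r1: 9 > 4, 10 > 5, 1 > 0.
So r1 strictly dominates r2 for Alice; r2 is strictly dominated.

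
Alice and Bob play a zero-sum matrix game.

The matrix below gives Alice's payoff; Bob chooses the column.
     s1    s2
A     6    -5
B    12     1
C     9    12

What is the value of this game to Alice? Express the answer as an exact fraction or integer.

135/14

Row A is strictly dominated by row B, so Alice never plays it.
The remaining 2×2 game on (B, C) × (s1, s2) has no saddle point. Let Alice play B with probability p; indifference gives 12p + 9(1−p) = p + 12(1−p), so p = 3/14.
Similarly Bob's optimal q on s1 is 11/14, and the value is 12·(11/14) + (1)·(3/14) = 135/14.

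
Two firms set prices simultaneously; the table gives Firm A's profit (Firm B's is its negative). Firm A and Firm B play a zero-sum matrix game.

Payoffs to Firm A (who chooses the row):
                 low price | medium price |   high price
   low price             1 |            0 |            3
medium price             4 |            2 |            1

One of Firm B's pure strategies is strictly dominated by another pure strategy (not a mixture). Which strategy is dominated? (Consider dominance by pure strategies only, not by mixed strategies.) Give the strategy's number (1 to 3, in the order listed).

Firm B prefers columns that give Firm A less. Compare low price with medium price: 0 < 1, 2 < 4.
So medium price strictly dominates low price for Firm B; low price is strictly dominated.

1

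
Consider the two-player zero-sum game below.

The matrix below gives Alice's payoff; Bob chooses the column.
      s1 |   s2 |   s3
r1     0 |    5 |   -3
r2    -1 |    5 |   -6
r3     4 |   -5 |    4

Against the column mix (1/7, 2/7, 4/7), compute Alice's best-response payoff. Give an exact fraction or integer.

r1: (0)·(1/7) + (5)·(2/7) + (-3)·(4/7) = -2/7.
r2: (-1)·(1/7) + (5)·(2/7) + (-6)·(4/7) = -15/7.
r3: (4)·(1/7) + (-5)·(2/7) + (4)·(4/7) = 10/7.
The best pure response is r3 with expected payoff 10/7.

10/7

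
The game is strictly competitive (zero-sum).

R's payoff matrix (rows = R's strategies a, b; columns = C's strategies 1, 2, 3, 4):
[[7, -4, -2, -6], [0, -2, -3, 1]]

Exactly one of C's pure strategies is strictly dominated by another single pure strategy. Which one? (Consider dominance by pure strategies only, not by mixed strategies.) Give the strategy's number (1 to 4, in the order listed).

C prefers columns that give R less. Compare 1 with 2: -4 < 7, -2 < 0.
So 2 strictly dominates 1 for C; 1 is strictly dominated.

1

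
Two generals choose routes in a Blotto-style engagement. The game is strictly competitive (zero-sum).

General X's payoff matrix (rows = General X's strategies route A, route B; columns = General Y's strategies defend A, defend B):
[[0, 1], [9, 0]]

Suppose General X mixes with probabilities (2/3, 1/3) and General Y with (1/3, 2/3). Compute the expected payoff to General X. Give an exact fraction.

Against (1/3, 2/3), each row's expected payoff is route A: 2/3; route B: 3.
Taking the (2/3, 1/3)-weighted average: (2/3)·(2/3) + (1/3)·(3) = 13/9.

13/9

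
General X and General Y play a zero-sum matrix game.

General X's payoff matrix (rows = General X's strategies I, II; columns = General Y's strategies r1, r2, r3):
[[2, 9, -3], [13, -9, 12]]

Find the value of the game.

Column r1 is strictly dominated by r3 for General Y (it gives General X more in every row).
The remaining 2×2 game on (I, II) × (r2, r3) has no saddle point. Let General X play I with probability p; indifference gives 9p − 9(1−p) = −3p + 12(1−p), so p = 7/11.
Similarly General Y's optimal q on r2 is 5/11, and the value is 9·(5/11) + (-3)·(6/11) = 27/11.

27/11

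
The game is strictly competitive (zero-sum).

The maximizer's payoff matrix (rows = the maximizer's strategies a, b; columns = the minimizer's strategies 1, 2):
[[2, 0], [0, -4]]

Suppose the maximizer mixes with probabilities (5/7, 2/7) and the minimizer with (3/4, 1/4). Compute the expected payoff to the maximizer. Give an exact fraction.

11/14

Against (3/4, 1/4), each row's expected payoff is a: 3/2; b: -1.
Taking the (5/7, 2/7)-weighted average: (5/7)·(3/2) + (2/7)·(-1) = 11/14.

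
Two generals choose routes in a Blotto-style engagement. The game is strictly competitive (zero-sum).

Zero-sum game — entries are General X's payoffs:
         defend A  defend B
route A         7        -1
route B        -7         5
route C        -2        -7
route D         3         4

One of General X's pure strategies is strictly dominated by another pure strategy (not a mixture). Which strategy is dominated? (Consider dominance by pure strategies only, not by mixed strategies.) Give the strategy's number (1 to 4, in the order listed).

3

Compare route C with route A: 7 > -2, -1 > -7.
So route A strictly dominates route C for General X; route C is strictly dominated.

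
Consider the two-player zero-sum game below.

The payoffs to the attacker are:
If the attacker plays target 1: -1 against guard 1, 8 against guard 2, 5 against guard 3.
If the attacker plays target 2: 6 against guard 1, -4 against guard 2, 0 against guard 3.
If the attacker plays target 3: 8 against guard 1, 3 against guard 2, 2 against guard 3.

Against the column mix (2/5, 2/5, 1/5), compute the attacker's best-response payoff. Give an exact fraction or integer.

24/5

target 1: (-1)·(2/5) + (8)·(2/5) + (5)·(1/5) = 19/5.
target 2: (6)·(2/5) + (-4)·(2/5) + (0)·(1/5) = 4/5.
target 3: (8)·(2/5) + (3)·(2/5) + (2)·(1/5) = 24/5.
The best pure response is target 3 with expected payoff 24/5.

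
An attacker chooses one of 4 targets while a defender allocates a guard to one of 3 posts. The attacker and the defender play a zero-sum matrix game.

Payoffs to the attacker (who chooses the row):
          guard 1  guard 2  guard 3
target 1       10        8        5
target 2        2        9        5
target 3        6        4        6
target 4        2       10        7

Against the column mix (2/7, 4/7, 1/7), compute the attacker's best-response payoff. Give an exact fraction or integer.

target 1: (10)·(2/7) + (8)·(4/7) + (5)·(1/7) = 57/7.
target 2: (2)·(2/7) + (9)·(4/7) + (5)·(1/7) = 45/7.
target 3: (6)·(2/7) + (4)·(4/7) + (6)·(1/7) = 34/7.
target 4: (2)·(2/7) + (10)·(4/7) + (7)·(1/7) = 51/7.
The best pure response is target 1 with expected payoff 57/7.

57/7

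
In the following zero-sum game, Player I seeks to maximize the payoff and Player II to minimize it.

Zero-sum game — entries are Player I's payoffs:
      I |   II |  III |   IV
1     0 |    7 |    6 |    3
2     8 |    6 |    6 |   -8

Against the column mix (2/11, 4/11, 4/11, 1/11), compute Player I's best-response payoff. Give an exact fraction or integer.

56/11

1: (0)·(2/11) + (7)·(4/11) + (6)·(4/11) + (3)·(1/11) = 5.
2: (8)·(2/11) + (6)·(4/11) + (6)·(4/11) + (-8)·(1/11) = 56/11.
The best pure response is 2 with expected payoff 56/11.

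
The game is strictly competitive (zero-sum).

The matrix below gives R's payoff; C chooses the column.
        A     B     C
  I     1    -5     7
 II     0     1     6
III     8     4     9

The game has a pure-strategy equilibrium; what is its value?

Row minima: -5, 0, 4 → R's maximin is 4.
Column maxima: 8, 4, 9 → C's minimax is 4.
They coincide at (III, B), so the value is 4.

4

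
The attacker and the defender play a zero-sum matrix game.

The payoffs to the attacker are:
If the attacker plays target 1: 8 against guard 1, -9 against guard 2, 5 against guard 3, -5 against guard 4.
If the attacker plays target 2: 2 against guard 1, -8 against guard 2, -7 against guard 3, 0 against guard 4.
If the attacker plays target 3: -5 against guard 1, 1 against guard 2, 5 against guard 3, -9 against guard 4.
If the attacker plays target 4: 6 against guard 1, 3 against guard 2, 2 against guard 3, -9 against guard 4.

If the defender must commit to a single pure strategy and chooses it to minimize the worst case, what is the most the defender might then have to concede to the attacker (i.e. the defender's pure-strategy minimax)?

The worst case (largest entry) in each column is guard 1: 8, guard 2: 3, guard 3: 5, guard 4: 0.
The best (smallest) of these is 0.

0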